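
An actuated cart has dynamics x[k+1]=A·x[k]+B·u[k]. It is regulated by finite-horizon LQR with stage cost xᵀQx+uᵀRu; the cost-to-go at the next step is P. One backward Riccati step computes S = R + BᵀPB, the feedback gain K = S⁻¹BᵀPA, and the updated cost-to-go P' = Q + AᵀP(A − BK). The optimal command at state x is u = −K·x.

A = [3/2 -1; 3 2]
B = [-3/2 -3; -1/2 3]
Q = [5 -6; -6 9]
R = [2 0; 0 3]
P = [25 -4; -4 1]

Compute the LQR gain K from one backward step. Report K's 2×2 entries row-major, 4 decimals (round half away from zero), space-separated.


-0.7675 -0.0206 0.0288 0.3868

BᵀP = [-35.5000 5.5000; -87.0000 15.0000]
S = R + BᵀPB = [2 0; 0 3] + [50.5000 123.0000; 123.0000 306.0000] = [52.5000 123.0000; 123.0000 309.0000]
BᵀPA = [-36.7500 46.5000; -85.5000 117.0000]
K = S⁻¹·BᵀPA = [-0.7675 -0.0206; 0.0288 0.3868]
A−BK = [0.4352 0.1296; 2.5298 0.8292]
AᵀP(A−BK) = [3.5077 0.8179; 0.8179 0.6975]
P' = Q + AᵀP(A−BK) = [8.5077 -5.1821; -5.1821 9.6975]
tr(P') = 18.2052


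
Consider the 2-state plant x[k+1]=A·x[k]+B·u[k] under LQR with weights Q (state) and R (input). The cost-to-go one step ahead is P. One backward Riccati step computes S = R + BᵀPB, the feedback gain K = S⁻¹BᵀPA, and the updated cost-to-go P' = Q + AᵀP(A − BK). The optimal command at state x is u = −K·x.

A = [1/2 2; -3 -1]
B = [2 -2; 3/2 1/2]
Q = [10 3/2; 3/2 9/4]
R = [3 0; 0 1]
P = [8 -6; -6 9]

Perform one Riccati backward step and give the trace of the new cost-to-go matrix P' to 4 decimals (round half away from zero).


21.4012

BᵀP = [7.0000 1.5000; -19.0000 16.5000]
S = R + BᵀPB = [3 0; 0 1] + [16.2500 -13.2500; -13.2500 46.2500] = [19.2500 -13.2500; -13.2500 47.2500]
BᵀPA = [-1.0000 12.5000; -59.0000 -54.5000]
K = S⁻¹·BᵀPA = [-1.1294 -0.1792; -1.5654 -1.2037]
A−BK = [-0.3719 -0.0490; -0.5232 -0.1294]
AᵀP(A−BK) = [7.5123 2.8038; 2.8038 1.6390]
P' = Q + AᵀP(A−BK) = [17.5123 4.3038; 4.3038 3.8890]
tr(P') = 21.4012


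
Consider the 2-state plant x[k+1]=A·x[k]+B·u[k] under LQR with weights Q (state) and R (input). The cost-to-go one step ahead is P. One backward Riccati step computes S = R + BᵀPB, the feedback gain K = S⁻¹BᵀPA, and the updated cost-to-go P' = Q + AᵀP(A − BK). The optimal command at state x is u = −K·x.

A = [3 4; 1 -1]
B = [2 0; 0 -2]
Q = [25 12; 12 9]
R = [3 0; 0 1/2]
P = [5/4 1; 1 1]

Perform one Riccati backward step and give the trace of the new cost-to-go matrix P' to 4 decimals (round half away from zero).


BᵀP = [2.5000 2.0000; -2.0000 -2.0000]
S = R + BᵀPB = [3 0; 0 1/2] + [5.0000 -4.0000; -4.0000 4.0000] = [8.0000 -4.0000; -4.0000 4.5000]
BᵀPA = [9.5000 8.0000; -8.0000 -6.0000]
K = S⁻¹·BᵀPA = [0.5375 0.6000; -1.3000 -0.8000]
A−BK = [1.9250 2.8000; -1.6000 -2.6000]
AᵀP(A−BK) = [2.7438 2.9000; 2.9000 3.4000]
P' = Q + AᵀP(A−BK) = [27.7438 14.9000; 14.9000 12.4000]
tr(P') = 40.1438

40.1438


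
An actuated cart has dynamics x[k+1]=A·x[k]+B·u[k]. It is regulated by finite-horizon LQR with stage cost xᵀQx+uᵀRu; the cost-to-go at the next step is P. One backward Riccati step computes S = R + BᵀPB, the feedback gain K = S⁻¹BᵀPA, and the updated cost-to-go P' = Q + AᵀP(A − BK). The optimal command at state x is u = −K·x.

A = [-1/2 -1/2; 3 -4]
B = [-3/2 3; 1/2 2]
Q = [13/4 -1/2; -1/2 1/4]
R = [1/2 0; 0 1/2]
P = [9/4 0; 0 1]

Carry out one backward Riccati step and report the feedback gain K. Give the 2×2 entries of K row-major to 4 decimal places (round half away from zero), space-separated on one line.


BᵀP = [-3.3750 0.5000; 6.7500 2.0000]
S = R + BᵀPB = [1/2 0; 0 1/2] + [5.3125 -9.1250; -9.1250 24.2500] = [5.8125 -9.1250; -9.1250 24.7500]
BᵀPA = [3.1875 -0.3125; 2.6250 -11.3750]
K = S⁻¹·BᵀPA = [1.6973 -1.8406; 0.7318 -1.1382]
A−BK = [-0.1496 0.1537; 0.6877 -0.8032]
AᵀP(A−BK) = [2.2314 -2.5826; -2.5826 3.0401]
P' = Q + AᵀP(A−BK) = [5.4814 -3.0826; -3.0826 3.2901]
tr(P') = 8.7715

1.6973 -1.8406 0.7318 -1.1382


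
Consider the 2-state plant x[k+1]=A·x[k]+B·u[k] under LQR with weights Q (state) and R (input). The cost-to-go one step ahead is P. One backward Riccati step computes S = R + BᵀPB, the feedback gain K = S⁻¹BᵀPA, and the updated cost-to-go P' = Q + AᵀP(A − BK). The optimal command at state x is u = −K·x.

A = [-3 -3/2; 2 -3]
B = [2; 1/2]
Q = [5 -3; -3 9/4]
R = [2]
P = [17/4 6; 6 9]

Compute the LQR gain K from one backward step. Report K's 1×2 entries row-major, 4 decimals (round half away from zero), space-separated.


-0.0451 -2.0075

BᵀP = [11.5000 16.5000]
S = R + BᵀPB = [2] + [31.2500] = [33.2500]
BᵀPA = [-1.5000 -66.7500]
K = S⁻¹·BᵀPA = [-0.0451 -2.0075]
A−BK = [-2.9098 2.5150; 2.0226 -1.9962]
AᵀP(A−BK) = [2.1823 -1.8863; -1.8863 10.5606]
P' = Q + AᵀP(A−BK) = [7.1823 -4.8863; -4.8863 12.8106]
tr(P') = 19.9930


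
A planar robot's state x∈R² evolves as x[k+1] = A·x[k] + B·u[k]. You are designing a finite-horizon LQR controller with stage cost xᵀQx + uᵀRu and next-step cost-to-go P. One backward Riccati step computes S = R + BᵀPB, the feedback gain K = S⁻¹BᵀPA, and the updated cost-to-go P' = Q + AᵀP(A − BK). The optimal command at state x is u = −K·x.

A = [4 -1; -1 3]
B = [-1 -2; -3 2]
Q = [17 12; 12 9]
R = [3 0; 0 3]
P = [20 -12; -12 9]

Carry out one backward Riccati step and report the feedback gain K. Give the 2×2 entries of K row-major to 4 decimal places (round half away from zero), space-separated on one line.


BᵀP = [16.0000 -15.0000; -64.0000 42.0000]
S = R + BᵀPB = [3 0; 0 3] + [29.0000 -62.0000; -62.0000 212.0000] = [32.0000 -62.0000; -62.0000 215.0000]
BᵀPA = [79.0000 -61.0000; -298.0000 190.0000]
K = S⁻¹·BᵀPA = [-0.4911 -0.4397; -1.5277 0.7569]
A−BK = [0.4536 0.0741; 0.5820 0.1670]
AᵀP(A−BK) = [8.5524 -2.7006; -2.7006 2.3626]
P' = Q + AᵀP(A−BK) = [25.5524 9.2994; 9.2994 11.3626]
tr(P') = 36.9150

-0.4911 -0.4397 -1.5277 0.7569


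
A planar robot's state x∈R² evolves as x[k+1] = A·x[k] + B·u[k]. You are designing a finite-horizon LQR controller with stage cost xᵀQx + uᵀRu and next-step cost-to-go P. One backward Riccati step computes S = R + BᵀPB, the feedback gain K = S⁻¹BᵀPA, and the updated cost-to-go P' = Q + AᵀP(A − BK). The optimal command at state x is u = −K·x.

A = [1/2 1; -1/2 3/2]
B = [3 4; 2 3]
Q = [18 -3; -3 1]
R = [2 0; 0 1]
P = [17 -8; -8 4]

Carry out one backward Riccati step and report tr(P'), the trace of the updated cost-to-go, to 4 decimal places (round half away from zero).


BᵀP = [35.0000 -16.0000; 44.0000 -20.0000]
S = R + BᵀPB = [2 0; 0 1] + [73.0000 92.0000; 92.0000 116.0000] = [75.0000 92.0000; 92.0000 117.0000]
BᵀPA = [25.5000 11.0000; 32.0000 14.0000]
K = S⁻¹·BᵀPA = [0.1270 -0.0032; 0.1736 0.1222]
A−BK = [-0.5756 0.5209; -1.2749 1.1399]
AᵀP(A−BK) = [0.4550 -0.3280; -0.3280 0.3248]
P' = Q + AᵀP(A−BK) = [18.4550 -3.3280; -3.3280 1.3248]
tr(P') = 19.7797

19.7797


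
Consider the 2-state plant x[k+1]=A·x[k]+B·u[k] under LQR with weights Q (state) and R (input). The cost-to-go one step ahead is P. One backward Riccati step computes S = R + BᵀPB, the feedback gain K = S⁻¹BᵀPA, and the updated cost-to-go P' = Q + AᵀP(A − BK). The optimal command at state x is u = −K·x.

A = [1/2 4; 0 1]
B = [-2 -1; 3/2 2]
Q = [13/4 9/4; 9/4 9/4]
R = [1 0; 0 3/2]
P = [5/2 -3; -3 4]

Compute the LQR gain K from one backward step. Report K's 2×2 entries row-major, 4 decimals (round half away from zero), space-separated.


BᵀP = [-9.5000 12.0000; -8.5000 11.0000]
S = R + BᵀPB = [1 0; 0 3/2] + [37.0000 33.5000; 33.5000 30.5000] = [38.0000 33.5000; 33.5000 32.0000]
BᵀPA = [-4.7500 -26.0000; -4.2500 -23.0000]
K = S⁻¹·BᵀPA = [-0.1027 -0.6560; -0.0253 -0.0320]
A−BK = [0.2693 2.6560; 0.2047 2.0480]
AᵀP(A−BK) = [0.0297 0.2480; 0.2480 2.2080]
P' = Q + AᵀP(A−BK) = [3.2797 2.4980; 2.4980 4.4580]
tr(P') = 7.7377

-0.1027 -0.6560 -0.0253 -0.0320


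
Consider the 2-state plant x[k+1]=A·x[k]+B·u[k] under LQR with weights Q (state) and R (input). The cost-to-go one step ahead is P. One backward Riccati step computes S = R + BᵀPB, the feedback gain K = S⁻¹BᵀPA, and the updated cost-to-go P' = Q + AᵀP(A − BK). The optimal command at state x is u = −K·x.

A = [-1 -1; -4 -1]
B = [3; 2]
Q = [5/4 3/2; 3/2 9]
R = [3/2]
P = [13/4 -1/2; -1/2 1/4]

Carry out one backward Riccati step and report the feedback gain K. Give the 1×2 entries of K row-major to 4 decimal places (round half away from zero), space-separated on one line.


-0.1845 -0.3010

BᵀP = [8.7500 -1.0000]
S = R + BᵀPB = [3/2] + [24.2500] = [25.7500]
BᵀPA = [-4.7500 -7.7500]
K = S⁻¹·BᵀPA = [-0.1845 -0.3010]
A−BK = [-0.4466 -0.0971; -3.6311 -0.3981]
AᵀP(A−BK) = [2.3738 0.3204; 0.3204 0.1675]
P' = Q + AᵀP(A−BK) = [3.6238 1.8204; 1.8204 9.1675]
tr(P') = 12.7913


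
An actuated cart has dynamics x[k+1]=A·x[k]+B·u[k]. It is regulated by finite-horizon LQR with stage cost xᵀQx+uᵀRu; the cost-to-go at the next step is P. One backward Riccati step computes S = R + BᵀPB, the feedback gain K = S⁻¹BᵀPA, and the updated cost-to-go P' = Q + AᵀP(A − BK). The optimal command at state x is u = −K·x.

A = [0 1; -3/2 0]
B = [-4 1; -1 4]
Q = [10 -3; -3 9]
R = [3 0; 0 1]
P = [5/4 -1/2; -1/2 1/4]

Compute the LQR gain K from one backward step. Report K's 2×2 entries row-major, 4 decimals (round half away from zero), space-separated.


BᵀP = [-4.5000 1.7500; -0.7500 0.5000]
S = R + BᵀPB = [3 0; 0 1] + [16.2500 2.5000; 2.5000 1.2500] = [19.2500 2.5000; 2.5000 2.2500]
BᵀPA = [-2.6250 -4.5000; -0.7500 -0.7500]
K = S⁻¹·BᵀPA = [-0.1088 -0.2226; -0.2125 -0.0860]
A−BK = [-0.2226 0.1956; -0.7589 0.1214]
AᵀP(A−BK) = [0.1176 0.1012; 0.1012 0.1838]
P' = Q + AᵀP(A−BK) = [10.1176 -2.8988; -2.8988 9.1838]
tr(P') = 19.3014

-0.1088 -0.2226 -0.2125 -0.0860


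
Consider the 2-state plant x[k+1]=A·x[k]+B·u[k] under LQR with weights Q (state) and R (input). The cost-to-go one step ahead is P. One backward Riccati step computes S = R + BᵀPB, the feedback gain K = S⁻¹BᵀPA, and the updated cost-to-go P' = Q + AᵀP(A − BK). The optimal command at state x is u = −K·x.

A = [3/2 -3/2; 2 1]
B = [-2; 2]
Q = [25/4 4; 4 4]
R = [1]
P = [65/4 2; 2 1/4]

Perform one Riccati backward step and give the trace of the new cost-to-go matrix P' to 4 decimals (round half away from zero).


11.8873

BᵀP = [-28.5000 -3.5000]
S = R + BᵀPB = [1] + [50.0000] = [51.0000]
BᵀPA = [-49.7500 39.2500]
K = S⁻¹·BᵀPA = [-0.9755 0.7696]
A−BK = [-0.4510 0.0392; 3.9510 -0.5392]
AᵀP(A−BK) = [1.0319 -0.7745; -0.7745 0.6054]
P' = Q + AᵀP(A−BK) = [7.2819 3.2255; 3.2255 4.6054]
tr(P') = 11.8873


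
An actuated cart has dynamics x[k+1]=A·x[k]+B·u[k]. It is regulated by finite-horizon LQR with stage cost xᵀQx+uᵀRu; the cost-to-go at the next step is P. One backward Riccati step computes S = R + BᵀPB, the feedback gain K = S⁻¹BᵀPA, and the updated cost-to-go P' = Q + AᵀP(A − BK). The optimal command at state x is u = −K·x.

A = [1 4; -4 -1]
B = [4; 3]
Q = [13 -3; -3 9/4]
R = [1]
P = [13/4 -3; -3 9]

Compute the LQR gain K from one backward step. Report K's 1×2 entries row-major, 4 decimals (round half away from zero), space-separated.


-0.9032 0.0161

BᵀP = [4.0000 15.0000]
S = R + BᵀPB = [1] + [61.0000] = [62.0000]
BᵀPA = [-56.0000 1.0000]
K = S⁻¹·BᵀPA = [-0.9032 0.0161]
A−BK = [4.6129 3.9355; -1.2903 -1.0484]
AᵀP(A−BK) = [120.6694 100.9032; 100.9032 84.9839]
P' = Q + AᵀP(A−BK) = [133.6694 97.9032; 97.9032 87.2339]
tr(P') = 220.9032


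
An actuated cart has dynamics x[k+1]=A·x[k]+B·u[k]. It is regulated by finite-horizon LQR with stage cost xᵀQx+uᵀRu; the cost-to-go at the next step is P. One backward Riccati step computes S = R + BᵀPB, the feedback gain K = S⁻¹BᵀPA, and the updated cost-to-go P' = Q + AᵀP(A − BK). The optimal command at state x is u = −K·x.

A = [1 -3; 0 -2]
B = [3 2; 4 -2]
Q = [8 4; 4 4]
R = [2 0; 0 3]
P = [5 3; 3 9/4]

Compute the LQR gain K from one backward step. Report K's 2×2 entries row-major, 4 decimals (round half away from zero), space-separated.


BᵀP = [27.0000 18.0000; 4.0000 1.5000]
S = R + BᵀPB = [2 0; 0 3] + [153.0000 18.0000; 18.0000 5.0000] = [155.0000 18.0000; 18.0000 8.0000]
BᵀPA = [27.0000 -117.0000; 4.0000 -15.0000]
K = S⁻¹·BᵀPA = [0.1572 -0.7271; 0.1463 -0.2391]
A−BK = [0.2358 -0.3406; -0.3362 0.4301]
AᵀP(A−BK) = [0.1703 -0.4127; -0.4127 1.3461]
P' = Q + AᵀP(A−BK) = [8.1703 3.5873; 3.5873 5.3461]
tr(P') = 13.5164

0.1572 -0.7271 0.1463 -0.2391


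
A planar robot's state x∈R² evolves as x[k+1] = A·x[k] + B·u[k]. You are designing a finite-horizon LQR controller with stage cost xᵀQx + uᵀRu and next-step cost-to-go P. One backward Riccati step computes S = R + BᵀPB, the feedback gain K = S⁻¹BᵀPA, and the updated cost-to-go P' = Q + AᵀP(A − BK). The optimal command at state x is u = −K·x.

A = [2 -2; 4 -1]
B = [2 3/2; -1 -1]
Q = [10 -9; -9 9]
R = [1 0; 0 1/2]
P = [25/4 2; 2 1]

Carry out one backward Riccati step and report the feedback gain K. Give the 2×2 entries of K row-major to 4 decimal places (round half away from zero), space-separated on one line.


1.3333 -0.8333 0.6013 -0.6405

BᵀP = [10.5000 3.0000; 7.3750 2.0000]
S = R + BᵀPB = [1 0; 0 1/2] + [18.0000 12.7500; 12.7500 9.0625] = [19.0000 12.7500; 12.7500 9.5625]
BᵀPA = [33.0000 -24.0000; 22.7500 -16.7500]
K = S⁻¹·BᵀPA = [1.3333 -0.8333; 0.6013 -0.6405]
A−BK = [-1.5686 0.6275; 5.9346 -2.4739]
AᵀP(A−BK) = [15.3203 -6.9281; -6.9281 3.2712]
P' = Q + AᵀP(A−BK) = [25.3203 -15.9281; -15.9281 12.2712]
tr(P') = 37.5915


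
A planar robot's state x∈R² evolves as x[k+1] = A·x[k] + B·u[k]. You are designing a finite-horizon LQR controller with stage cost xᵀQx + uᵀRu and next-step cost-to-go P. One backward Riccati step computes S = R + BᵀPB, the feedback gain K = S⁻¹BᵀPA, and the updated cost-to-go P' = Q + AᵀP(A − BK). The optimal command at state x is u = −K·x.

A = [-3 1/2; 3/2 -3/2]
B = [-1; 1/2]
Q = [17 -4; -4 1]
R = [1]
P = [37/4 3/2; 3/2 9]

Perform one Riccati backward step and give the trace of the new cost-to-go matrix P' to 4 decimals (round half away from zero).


39.5341

BᵀP = [-8.5000 3.0000]
S = R + BᵀPB = [1] + [10.0000] = [11.0000]
BᵀPA = [30.0000 -8.7500]
K = S⁻¹·BᵀPA = [2.7273 -0.7955]
A−BK = [-0.2727 -0.2955; 0.1364 -1.1023]
AᵀP(A−BK) = [8.1818 -2.3864; -2.3864 13.3523]
P' = Q + AᵀP(A−BK) = [25.1818 -6.3864; -6.3864 14.3523]
tr(P') = 39.5341


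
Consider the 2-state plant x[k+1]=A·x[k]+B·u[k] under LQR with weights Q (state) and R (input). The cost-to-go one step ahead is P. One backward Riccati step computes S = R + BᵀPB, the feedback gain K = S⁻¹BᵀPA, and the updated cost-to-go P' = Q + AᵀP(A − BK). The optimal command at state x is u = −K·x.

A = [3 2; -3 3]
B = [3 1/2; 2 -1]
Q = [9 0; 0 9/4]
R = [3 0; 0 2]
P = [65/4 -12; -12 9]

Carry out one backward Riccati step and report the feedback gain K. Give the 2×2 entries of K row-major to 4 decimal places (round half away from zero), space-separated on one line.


BᵀP = [24.7500 -18.0000; 20.1250 -15.0000]
S = R + BᵀPB = [3 0; 0 2] + [38.2500 30.3750; 30.3750 25.0625] = [41.2500 30.3750; 30.3750 27.0625]
BᵀPA = [128.2500 -4.5000; 105.3750 -4.7500]
K = S⁻¹·BᵀPA = [1.3940 0.1162; 2.3291 -0.3059]
A−BK = [-2.3466 1.8045; -3.4589 2.4618]
AᵀP(A−BK) = [19.0368 -2.1636; -2.1636 1.0697]
P' = Q + AᵀP(A−BK) = [28.0368 -2.1636; -2.1636 3.3197]
tr(P') = 31.3565

1.3940 0.1162 2.3291 -0.3059


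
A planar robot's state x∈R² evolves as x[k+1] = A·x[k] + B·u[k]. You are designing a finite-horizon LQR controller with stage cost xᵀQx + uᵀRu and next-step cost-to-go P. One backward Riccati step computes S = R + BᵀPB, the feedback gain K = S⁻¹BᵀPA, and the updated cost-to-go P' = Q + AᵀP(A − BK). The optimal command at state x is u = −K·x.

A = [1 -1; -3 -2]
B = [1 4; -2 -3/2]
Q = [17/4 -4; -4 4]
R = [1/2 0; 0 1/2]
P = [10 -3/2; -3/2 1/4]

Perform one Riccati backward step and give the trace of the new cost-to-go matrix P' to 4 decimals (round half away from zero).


8.5608

BᵀP = [13.0000 -2.0000; 42.2500 -6.3750]
S = R + BᵀPB = [1/2 0; 0 1/2] + [17.0000 55.0000; 55.0000 178.5625] = [17.5000 55.0000; 55.0000 179.0625]
BᵀPA = [19.0000 -9.0000; 61.3750 -29.5000]
K = S⁻¹·BᵀPA = [0.2446 0.1007; 0.2676 -0.1957]
A−BK = [-0.3151 -0.3180; -2.1094 -2.0921]
AᵀP(A−BK) = [0.1770 0.0964; 0.0964 0.1338]
P' = Q + AᵀP(A−BK) = [4.4270 -3.9036; -3.9036 4.1338]
tr(P') = 8.5608


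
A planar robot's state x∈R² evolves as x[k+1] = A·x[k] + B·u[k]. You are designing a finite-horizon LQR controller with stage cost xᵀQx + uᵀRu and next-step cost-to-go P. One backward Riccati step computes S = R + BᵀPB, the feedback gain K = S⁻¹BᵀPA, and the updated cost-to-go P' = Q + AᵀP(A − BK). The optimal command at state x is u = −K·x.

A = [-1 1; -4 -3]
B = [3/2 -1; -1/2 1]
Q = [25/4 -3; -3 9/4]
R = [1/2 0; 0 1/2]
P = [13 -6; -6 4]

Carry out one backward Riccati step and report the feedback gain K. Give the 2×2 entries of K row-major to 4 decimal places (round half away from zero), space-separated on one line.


-1.3747 -0.0844 -2.2730 -1.7568

BᵀP = [22.5000 -11.0000; -19.0000 10.0000]
S = R + BᵀPB = [1/2 0; 0 1/2] + [39.2500 -33.5000; -33.5000 29.0000] = [39.7500 -33.5000; -33.5000 29.5000]
BᵀPA = [21.5000 55.5000; -21.0000 -49.0000]
K = S⁻¹·BᵀPA = [-1.3747 -0.0844; -2.2730 -1.7568]
A−BK = [-1.2109 -0.6303; -2.4144 -1.2854]
AᵀP(A−BK) = [10.8238 5.9206; 5.9206 3.5980]
P' = Q + AᵀP(A−BK) = [17.0738 2.9206; 2.9206 5.8480]
tr(P') = 22.9218


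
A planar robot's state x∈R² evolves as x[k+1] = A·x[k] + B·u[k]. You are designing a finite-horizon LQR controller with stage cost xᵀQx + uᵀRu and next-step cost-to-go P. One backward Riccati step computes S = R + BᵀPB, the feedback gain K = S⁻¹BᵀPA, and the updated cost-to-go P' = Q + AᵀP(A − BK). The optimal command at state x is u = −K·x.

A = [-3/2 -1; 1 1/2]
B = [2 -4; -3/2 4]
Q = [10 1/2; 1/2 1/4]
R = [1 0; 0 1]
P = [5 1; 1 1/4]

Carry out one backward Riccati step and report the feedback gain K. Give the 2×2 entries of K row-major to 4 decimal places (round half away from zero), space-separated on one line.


BᵀP = [8.5000 1.6250; -16.0000 -3.0000]
S = R + BᵀPB = [1 0; 0 1] + [14.5625 -27.5000; -27.5000 52.0000] = [15.5625 -27.5000; -27.5000 53.0000]
BᵀPA = [-11.1250 -7.6875; 21.0000 14.5000]
K = S⁻¹·BᵀPA = [-0.1768 -0.1267; 0.3045 0.2078]
A−BK = [0.0716 0.0848; -0.4831 -0.5214]
AᵀP(A−BK) = [0.1388 0.1007; 0.1007 0.0747]
P' = Q + AᵀP(A−BK) = [10.1388 0.6007; 0.6007 0.3247]
tr(P') = 10.4635

-0.1768 -0.1267 0.3045 0.2078


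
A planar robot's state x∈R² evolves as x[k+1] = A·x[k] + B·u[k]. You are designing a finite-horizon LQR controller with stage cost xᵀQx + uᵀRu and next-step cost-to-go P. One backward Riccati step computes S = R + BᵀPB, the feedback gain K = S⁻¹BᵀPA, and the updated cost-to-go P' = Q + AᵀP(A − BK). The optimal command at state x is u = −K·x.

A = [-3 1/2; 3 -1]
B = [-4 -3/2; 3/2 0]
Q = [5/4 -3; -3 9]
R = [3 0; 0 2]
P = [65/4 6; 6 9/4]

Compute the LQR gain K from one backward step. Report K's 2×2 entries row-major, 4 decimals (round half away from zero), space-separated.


0.4319 -0.0330 0.2554 -0.0108

BᵀP = [-56.0000 -20.6250; -24.3750 -9.0000]
S = R + BᵀPB = [3 0; 0 2] + [193.0625 84.0000; 84.0000 36.5625] = [196.0625 84.0000; 84.0000 38.5625]
BᵀPA = [106.1250 -7.3750; 46.1250 -3.1875]
K = S⁻¹·BᵀPA = [0.4319 -0.0330; 0.2554 -0.0108]
A−BK = [-0.8895 0.3518; 2.3522 -0.9505]
AᵀP(A−BK) = [0.8886 -0.1260; -0.1260 0.0348]
P' = Q + AᵀP(A−BK) = [2.1386 -3.1260; -3.1260 9.0348]
tr(P') = 11.1734


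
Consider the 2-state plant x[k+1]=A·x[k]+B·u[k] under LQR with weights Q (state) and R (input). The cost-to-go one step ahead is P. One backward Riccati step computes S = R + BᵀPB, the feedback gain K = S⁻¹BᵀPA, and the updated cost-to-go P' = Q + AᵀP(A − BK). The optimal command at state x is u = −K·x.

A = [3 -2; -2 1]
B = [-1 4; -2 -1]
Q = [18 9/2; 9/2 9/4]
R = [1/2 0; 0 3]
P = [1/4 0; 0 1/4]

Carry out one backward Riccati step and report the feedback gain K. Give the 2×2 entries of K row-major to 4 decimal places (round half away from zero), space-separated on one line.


BᵀP = [-0.2500 -0.5000; 1.0000 -0.2500]
S = R + BᵀPB = [1/2 0; 0 3] + [1.2500 -0.5000; -0.5000 4.2500] = [1.7500 -0.5000; -0.5000 7.2500]
BᵀPA = [0.2500 0.0000; 3.5000 -2.2500]
K = S⁻¹·BᵀPA = [0.2864 -0.0905; 0.5025 -0.3166]
A−BK = [1.2764 -0.8241; -0.9246 0.5025]
AᵀP(A−BK) = [1.4196 -0.8693; -0.8693 0.5377]
P' = Q + AᵀP(A−BK) = [19.4196 3.6307; 3.6307 2.7877]
tr(P') = 22.2073

0.2864 -0.0905 0.5025 -0.3166


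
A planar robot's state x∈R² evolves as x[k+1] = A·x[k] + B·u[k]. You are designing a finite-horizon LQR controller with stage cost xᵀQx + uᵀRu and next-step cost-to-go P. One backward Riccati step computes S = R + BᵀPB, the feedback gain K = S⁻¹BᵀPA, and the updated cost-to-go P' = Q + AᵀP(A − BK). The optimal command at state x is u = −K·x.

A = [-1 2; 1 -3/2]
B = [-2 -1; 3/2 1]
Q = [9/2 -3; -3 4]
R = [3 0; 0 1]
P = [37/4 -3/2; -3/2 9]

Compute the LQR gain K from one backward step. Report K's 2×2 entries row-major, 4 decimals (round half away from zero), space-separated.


0.2431 -0.5644 0.5481 -0.7292

BᵀP = [-20.7500 16.5000; -10.7500 10.5000]
S = R + BᵀPB = [3 0; 0 1] + [66.2500 37.2500; 37.2500 21.2500] = [69.2500 37.2500; 37.2500 22.2500]
BᵀPA = [37.2500 -66.2500; 21.2500 -37.2500]
K = S⁻¹·BᵀPA = [0.2431 -0.5644; 0.5481 -0.7292]
A−BK = [0.0343 0.1419; 0.0873 0.0759]
AᵀP(A−BK) = [0.5481 -0.7292; -0.7292 1.6933]
P' = Q + AᵀP(A−BK) = [5.0481 -3.7292; -3.7292 5.6933]
tr(P') = 10.7414


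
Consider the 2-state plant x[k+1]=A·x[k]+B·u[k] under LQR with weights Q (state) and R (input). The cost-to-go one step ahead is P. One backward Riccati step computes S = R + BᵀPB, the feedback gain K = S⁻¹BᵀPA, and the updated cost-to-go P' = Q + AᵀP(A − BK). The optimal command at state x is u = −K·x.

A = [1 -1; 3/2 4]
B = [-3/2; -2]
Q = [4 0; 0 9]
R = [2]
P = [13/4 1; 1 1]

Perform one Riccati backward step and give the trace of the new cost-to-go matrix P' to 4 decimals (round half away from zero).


BᵀP = [-6.8750 -3.5000]
S = R + BᵀPB = [2] + [17.3125] = [19.3125]
BᵀPA = [-12.1250 -7.1250]
K = S⁻¹·BᵀPA = [-0.6278 -0.3689]
A−BK = [0.0583 -1.5534; 0.2443 3.2621]
AᵀP(A−BK) = [0.8875 0.7767; 0.7767 8.6214]
P' = Q + AᵀP(A−BK) = [4.8875 0.7767; 0.7767 17.6214]
tr(P') = 22.5089

22.5089


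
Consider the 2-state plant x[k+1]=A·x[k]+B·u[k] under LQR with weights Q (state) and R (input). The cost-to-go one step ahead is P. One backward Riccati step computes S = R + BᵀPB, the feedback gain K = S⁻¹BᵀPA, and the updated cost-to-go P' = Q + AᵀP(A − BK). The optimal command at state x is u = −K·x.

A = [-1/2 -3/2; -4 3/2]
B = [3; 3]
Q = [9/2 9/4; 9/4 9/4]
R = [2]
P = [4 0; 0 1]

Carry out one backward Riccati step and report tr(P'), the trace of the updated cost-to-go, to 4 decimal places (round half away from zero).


BᵀP = [12.0000 3.0000]
S = R + BᵀPB = [2] + [45.0000] = [47.0000]
BᵀPA = [-18.0000 -13.5000]
K = S⁻¹·BᵀPA = [-0.3830 -0.2872]
A−BK = [0.6489 -0.6383; -2.8511 2.3617]
AᵀP(A−BK) = [10.1064 -8.1702; -8.1702 7.3723]
P' = Q + AᵀP(A−BK) = [14.6064 -5.9202; -5.9202 9.6223]
tr(P') = 24.2287

24.2287


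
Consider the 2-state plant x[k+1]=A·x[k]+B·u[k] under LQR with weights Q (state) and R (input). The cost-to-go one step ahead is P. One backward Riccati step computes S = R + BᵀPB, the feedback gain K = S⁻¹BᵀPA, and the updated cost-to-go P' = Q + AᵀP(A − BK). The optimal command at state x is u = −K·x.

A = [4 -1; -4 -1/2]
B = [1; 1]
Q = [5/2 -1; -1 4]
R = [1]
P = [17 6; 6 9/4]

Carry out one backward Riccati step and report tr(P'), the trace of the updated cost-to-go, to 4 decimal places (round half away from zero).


15.3101

BᵀP = [23.0000 8.2500]
S = R + BᵀPB = [1] + [31.2500] = [32.2500]
BᵀPA = [59.0000 -27.1250]
K = S⁻¹·BᵀPA = [1.8295 -0.8411]
A−BK = [2.1705 -0.1589; -5.8295 0.3411]
AᵀP(A−BK) = [8.0620 -1.8760; -1.8760 0.7481]
P' = Q + AᵀP(A−BK) = [10.5620 -2.8760; -2.8760 4.7481]
tr(P') = 15.3101


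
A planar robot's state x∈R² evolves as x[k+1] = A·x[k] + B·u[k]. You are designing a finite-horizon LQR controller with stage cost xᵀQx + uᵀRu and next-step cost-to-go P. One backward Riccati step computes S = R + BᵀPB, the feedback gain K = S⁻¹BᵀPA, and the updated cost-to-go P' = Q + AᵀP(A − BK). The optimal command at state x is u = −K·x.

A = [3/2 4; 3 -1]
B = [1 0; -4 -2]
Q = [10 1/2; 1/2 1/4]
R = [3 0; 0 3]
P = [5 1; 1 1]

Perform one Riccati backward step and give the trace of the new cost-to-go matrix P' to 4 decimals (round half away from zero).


BᵀP = [1.0000 -3.0000; -2.0000 -2.0000]
S = R + BᵀPB = [3 0; 0 3] + [13.0000 6.0000; 6.0000 4.0000] = [16.0000 6.0000; 6.0000 7.0000]
BᵀPA = [-7.5000 7.0000; -9.0000 -6.0000]
K = S⁻¹·BᵀPA = [0.0197 1.1184; -1.3026 -1.8158]
A−BK = [1.4803 2.8816; 0.4737 -0.1579]
AᵀP(A−BK) = [17.6743 29.5461; 29.5461 54.2763]
P' = Q + AᵀP(A−BK) = [27.6743 30.0461; 30.0461 54.5263]
tr(P') = 82.2007

82.2007


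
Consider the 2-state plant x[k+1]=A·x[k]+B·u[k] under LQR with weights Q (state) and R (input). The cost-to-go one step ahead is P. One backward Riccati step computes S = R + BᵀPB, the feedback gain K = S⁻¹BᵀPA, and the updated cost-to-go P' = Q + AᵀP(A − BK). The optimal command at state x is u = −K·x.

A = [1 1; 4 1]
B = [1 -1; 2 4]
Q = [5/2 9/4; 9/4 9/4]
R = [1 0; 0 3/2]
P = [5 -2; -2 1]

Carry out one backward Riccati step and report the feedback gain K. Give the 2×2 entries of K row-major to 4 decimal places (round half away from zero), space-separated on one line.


BᵀP = [1.0000 0.0000; -13.0000 6.0000]
S = R + BᵀPB = [1 0; 0 3/2] + [1.0000 -1.0000; -1.0000 37.0000] = [2.0000 -1.0000; -1.0000 38.5000]
BᵀPA = [1.0000 1.0000; 11.0000 -7.0000]
K = S⁻¹·BᵀPA = [0.6513 0.4145; 0.3026 -0.1711]
A−BK = [0.6513 0.4145; 1.4868 0.8553]
AᵀP(A−BK) = [1.0197 0.4671; 0.4671 0.3882]
P' = Q + AᵀP(A−BK) = [3.5197 2.7171; 2.7171 2.6382]
tr(P') = 6.1579

0.6513 0.4145 0.3026 -0.1711


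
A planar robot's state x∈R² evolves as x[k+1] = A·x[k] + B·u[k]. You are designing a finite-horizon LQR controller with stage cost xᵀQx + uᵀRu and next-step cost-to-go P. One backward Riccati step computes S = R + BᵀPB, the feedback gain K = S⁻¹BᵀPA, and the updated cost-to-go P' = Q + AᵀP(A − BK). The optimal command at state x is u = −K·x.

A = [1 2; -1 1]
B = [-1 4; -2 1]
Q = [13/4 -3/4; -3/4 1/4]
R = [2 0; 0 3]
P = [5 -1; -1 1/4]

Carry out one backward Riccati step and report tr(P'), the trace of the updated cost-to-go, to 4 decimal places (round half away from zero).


4.5015

BᵀP = [-3.0000 0.5000; 19.0000 -3.7500]
S = R + BᵀPB = [2 0; 0 3] + [2.0000 -11.5000; -11.5000 72.2500] = [4.0000 -11.5000; -11.5000 75.2500]
BᵀPA = [-3.5000 -5.5000; 22.7500 34.2500]
K = S⁻¹·BᵀPA = [-0.0104 -0.1185; 0.3007 0.4370]
A−BK = [-0.2133 0.1333; -1.3215 0.3259]
AᵀP(A−BK) = [0.3719 0.3926; 0.3926 0.6296]
P' = Q + AᵀP(A−BK) = [3.6219 -0.3574; -0.3574 0.8796]
tr(P') = 4.5015


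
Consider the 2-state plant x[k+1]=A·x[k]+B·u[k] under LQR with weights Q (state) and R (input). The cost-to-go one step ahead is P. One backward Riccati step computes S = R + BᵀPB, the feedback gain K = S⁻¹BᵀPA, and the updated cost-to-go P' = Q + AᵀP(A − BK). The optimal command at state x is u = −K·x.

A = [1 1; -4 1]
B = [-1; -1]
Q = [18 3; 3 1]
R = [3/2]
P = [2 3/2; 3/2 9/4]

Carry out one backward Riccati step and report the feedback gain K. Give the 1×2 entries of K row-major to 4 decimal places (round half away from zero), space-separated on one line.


1.3143 -0.8286

BᵀP = [-3.5000 -3.7500]
S = R + BᵀPB = [3/2] + [7.2500] = [8.7500]
BᵀPA = [11.5000 -7.2500]
K = S⁻¹·BᵀPA = [1.3143 -0.8286]
A−BK = [2.3143 0.1714; -2.6857 0.1714]
AᵀP(A−BK) = [10.8857 -1.9714; -1.9714 1.2429]
P' = Q + AᵀP(A−BK) = [28.8857 1.0286; 1.0286 2.2429]
tr(P') = 31.1286


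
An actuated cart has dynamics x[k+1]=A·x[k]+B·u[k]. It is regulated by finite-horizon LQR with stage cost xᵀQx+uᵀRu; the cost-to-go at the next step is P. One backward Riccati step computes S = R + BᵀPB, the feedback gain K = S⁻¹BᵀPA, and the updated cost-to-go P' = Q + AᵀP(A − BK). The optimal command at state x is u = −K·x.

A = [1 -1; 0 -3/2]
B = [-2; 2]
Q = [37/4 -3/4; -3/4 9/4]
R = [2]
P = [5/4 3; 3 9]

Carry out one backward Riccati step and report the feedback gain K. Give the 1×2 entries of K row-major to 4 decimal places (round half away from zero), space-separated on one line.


0.1842 -1.1316

BᵀP = [3.5000 12.0000]
S = R + BᵀPB = [2] + [17.0000] = [19.0000]
BᵀPA = [3.5000 -21.5000]
K = S⁻¹·BᵀPA = [0.1842 -1.1316]
A−BK = [1.3684 -3.2632; -0.3684 0.7632]
AᵀP(A−BK) = [0.6053 -1.7895; -1.7895 6.1711]
P' = Q + AᵀP(A−BK) = [9.8553 -2.5395; -2.5395 8.4211]
tr(P') = 18.2763


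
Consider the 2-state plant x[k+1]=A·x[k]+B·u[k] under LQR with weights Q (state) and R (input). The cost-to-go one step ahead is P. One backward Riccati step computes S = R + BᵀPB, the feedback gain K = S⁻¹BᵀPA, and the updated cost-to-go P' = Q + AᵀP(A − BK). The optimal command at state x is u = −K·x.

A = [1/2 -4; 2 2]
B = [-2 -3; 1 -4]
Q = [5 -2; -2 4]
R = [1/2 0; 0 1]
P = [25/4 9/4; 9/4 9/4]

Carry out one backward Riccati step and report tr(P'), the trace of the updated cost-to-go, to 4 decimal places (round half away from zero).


BᵀP = [-10.2500 -2.2500; -27.7500 -15.7500]
S = R + BᵀPB = [1/2 0; 0 1] + [18.2500 39.7500; 39.7500 146.2500] = [18.7500 39.7500; 39.7500 147.2500]
BᵀPA = [-9.6250 36.5000; -45.3750 79.5000]
K = S⁻¹·BᵀPA = [0.3272 1.8753; -0.3965 0.0337]
A−BK = [-0.0350 -0.1484; 0.0869 0.2593]
AᵀP(A−BK) = [0.2217 0.3272; 0.3272 1.8753]
P' = Q + AᵀP(A−BK) = [5.2217 -1.6728; -1.6728 5.8753]
tr(P') = 11.0970

11.0970


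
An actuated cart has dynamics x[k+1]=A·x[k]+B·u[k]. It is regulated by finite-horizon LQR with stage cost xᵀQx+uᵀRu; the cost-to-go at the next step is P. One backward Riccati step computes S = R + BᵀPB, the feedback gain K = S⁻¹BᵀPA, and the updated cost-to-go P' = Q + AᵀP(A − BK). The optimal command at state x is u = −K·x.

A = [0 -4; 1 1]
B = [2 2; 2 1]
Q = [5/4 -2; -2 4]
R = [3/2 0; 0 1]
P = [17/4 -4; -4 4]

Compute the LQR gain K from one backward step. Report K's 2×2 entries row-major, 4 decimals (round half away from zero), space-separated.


0.2857 0.7143 -0.7143 -3.7857

BᵀP = [0.5000 0.0000; 4.5000 -4.0000]
S = R + BᵀPB = [3/2 0; 0 1] + [1.0000 1.0000; 1.0000 5.0000] = [2.5000 1.0000; 1.0000 6.0000]
BᵀPA = [0.0000 -2.0000; -4.0000 -22.0000]
K = S⁻¹·BᵀPA = [0.2857 0.7143; -0.7143 -3.7857]
A−BK = [0.8571 2.1429; 1.1429 3.3571]
AᵀP(A−BK) = [1.1429 4.8571; 4.8571 22.1429]
P' = Q + AᵀP(A−BK) = [2.3929 2.8571; 2.8571 26.1429]
tr(P') = 28.5357


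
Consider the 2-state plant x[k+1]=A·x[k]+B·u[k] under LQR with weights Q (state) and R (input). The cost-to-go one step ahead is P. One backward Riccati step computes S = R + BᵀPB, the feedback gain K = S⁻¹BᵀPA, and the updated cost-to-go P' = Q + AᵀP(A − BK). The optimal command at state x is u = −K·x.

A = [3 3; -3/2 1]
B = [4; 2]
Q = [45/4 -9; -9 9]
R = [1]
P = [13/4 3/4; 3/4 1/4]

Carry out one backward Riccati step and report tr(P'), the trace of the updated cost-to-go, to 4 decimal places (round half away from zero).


21.6752

BᵀP = [14.5000 3.5000]
S = R + BᵀPB = [1] + [65.0000] = [66.0000]
BᵀPA = [38.2500 47.0000]
K = S⁻¹·BᵀPA = [0.5795 0.7121]
A−BK = [0.6818 0.1515; -2.6591 -0.4242]
AᵀP(A−BK) = [0.8949 0.5114; 0.5114 0.5303]
P' = Q + AᵀP(A−BK) = [12.1449 -8.4886; -8.4886 9.5303]
tr(P') = 21.6752


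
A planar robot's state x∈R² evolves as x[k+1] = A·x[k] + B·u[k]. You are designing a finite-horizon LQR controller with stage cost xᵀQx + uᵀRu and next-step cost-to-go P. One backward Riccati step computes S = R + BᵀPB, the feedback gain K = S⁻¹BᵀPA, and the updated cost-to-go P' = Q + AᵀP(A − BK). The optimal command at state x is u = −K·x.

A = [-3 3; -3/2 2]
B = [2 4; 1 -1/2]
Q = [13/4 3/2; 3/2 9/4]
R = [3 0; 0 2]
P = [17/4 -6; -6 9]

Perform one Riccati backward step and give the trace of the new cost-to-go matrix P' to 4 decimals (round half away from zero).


8.4624

BᵀP = [2.5000 -3.0000; 20.0000 -28.5000]
S = R + BᵀPB = [3 0; 0 2] + [2.0000 11.5000; 11.5000 94.2500] = [5.0000 11.5000; 11.5000 96.2500]
BᵀPA = [-3.0000 1.5000; -17.2500 3.0000]
K = S⁻¹·BᵀPA = [-0.2590 0.3148; -0.1483 -0.0064]
A−BK = [-1.8890 2.3961; -1.3152 1.6819]
AᵀP(A−BK) = [1.1653 -1.4167; -1.4167 1.7971]
P' = Q + AᵀP(A−BK) = [4.4153 0.0833; 0.0833 4.0471]
tr(P') = 8.4624


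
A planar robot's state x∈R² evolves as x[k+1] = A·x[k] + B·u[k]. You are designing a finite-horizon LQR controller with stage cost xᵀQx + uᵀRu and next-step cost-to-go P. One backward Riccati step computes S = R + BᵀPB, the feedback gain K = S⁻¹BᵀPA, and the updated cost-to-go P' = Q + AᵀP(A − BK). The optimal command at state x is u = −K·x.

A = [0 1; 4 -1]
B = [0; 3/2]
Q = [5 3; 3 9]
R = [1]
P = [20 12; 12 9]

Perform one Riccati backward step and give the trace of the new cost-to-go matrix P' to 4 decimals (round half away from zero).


BᵀP = [18.0000 13.5000]
S = R + BᵀPB = [1] + [20.2500] = [21.2500]
BᵀPA = [54.0000 4.5000]
K = S⁻¹·BᵀPA = [2.5412 0.2118]
A−BK = [0.0000 1.0000; 0.1882 -1.3176]
AᵀP(A−BK) = [6.7765 0.5647; 0.5647 4.0471]
P' = Q + AᵀP(A−BK) = [11.7765 3.5647; 3.5647 13.0471]
tr(P') = 24.8235

24.8235


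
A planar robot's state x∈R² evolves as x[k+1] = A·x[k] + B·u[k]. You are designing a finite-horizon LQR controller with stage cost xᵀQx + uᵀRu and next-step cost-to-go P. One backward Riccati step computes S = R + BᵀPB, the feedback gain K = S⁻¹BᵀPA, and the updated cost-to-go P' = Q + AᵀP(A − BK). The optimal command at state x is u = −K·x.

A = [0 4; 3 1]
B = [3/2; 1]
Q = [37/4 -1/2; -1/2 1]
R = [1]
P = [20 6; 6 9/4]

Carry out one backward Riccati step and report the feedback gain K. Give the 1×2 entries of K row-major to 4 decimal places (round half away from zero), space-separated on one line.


0.5094 2.3434

BᵀP = [36.0000 11.2500]
S = R + BᵀPB = [1] + [65.2500] = [66.2500]
BᵀPA = [33.7500 155.2500]
K = S⁻¹·BᵀPA = [0.5094 2.3434]
A−BK = [-0.7642 0.4849; 2.4906 -1.3434]
AᵀP(A−BK) = [3.0566 -0.3396; -0.3396 6.4377]
P' = Q + AᵀP(A−BK) = [12.3066 -0.8396; -0.8396 7.4377]
tr(P') = 19.7443


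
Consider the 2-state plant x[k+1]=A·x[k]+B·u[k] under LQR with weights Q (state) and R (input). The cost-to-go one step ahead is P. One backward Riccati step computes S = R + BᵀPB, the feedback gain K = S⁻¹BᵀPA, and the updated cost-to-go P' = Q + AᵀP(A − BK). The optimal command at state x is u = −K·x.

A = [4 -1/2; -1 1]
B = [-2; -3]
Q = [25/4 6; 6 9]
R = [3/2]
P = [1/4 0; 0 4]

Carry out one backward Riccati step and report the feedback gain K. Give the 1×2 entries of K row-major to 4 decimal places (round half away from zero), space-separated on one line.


0.2597 -0.3052

BᵀP = [-0.5000 -12.0000]
S = R + BᵀPB = [3/2] + [37.0000] = [38.5000]
BᵀPA = [10.0000 -11.7500]
K = S⁻¹·BᵀPA = [0.2597 -0.3052]
A−BK = [4.5195 -1.1104; -0.2208 0.0844]
AᵀP(A−BK) = [5.4026 -1.4481; -1.4481 0.4765]
P' = Q + AᵀP(A−BK) = [11.6526 4.5519; 4.5519 9.4765]
tr(P') = 21.1291


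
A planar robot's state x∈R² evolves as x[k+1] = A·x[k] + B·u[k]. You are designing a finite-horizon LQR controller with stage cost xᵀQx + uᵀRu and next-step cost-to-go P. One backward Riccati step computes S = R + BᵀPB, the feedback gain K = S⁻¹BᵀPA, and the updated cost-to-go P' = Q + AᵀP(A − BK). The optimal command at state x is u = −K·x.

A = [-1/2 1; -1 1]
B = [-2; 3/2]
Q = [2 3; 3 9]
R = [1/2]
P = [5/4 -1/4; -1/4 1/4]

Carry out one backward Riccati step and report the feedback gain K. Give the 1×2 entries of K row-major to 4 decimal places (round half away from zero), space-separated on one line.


BᵀP = [-2.8750 0.8750]
S = R + BᵀPB = [1/2] + [7.0625] = [7.5625]
BᵀPA = [0.5625 -2.0000]
K = S⁻¹·BᵀPA = [0.0744 -0.2645]
A−BK = [-0.3512 0.4711; -1.1116 1.3967]
AᵀP(A−BK) = [0.2707 -0.3512; -0.3512 0.4711]
P' = Q + AᵀP(A−BK) = [2.2707 2.6488; 2.6488 9.4711]
tr(P') = 11.7417

0.0744 -0.2645


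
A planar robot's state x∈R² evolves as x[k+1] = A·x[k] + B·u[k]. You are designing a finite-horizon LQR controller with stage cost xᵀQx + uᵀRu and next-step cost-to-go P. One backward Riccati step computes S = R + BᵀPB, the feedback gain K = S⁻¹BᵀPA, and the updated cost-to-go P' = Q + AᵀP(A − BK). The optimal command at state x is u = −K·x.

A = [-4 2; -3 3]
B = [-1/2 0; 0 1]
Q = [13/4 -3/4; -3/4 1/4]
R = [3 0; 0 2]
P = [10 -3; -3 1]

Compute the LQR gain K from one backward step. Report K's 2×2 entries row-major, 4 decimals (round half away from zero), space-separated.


BᵀP = [-5.0000 1.5000; -3.0000 1.0000]
S = R + BᵀPB = [3 0; 0 2] + [2.5000 1.5000; 1.5000 1.0000] = [5.5000 1.5000; 1.5000 3.0000]
BᵀPA = [15.5000 -5.5000; 9.0000 -3.0000]
K = S⁻¹·BᵀPA = [2.3158 -0.8421; 1.8421 -0.5789]
A−BK = [-2.8421 1.5789; -4.8421 3.5789]
AᵀP(A−BK) = [44.5263 -16.7368; -16.7368 6.6316]
P' = Q + AᵀP(A−BK) = [47.7763 -17.4868; -17.4868 6.8816]
tr(P') = 54.6579

2.3158 -0.8421 1.8421 -0.5789


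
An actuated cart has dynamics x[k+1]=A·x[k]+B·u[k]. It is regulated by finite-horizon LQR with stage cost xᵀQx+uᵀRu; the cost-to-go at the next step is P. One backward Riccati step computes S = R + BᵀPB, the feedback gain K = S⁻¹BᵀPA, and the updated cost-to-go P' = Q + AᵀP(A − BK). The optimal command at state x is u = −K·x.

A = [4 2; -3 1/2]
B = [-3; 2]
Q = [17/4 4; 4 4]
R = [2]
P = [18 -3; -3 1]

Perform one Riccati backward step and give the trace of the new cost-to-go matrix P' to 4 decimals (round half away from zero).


BᵀP = [-60.0000 11.0000]
S = R + BᵀPB = [2] + [202.0000] = [204.0000]
BᵀPA = [-273.0000 -114.5000]
K = S⁻¹·BᵀPA = [-1.3382 -0.5613]
A−BK = [-0.0147 0.3162; -0.3235 1.6225]
AᵀP(A−BK) = [3.6618 1.2721; 1.2721 1.9841]
P' = Q + AᵀP(A−BK) = [7.9118 5.2721; 5.2721 5.9841]
tr(P') = 13.8958

13.8958


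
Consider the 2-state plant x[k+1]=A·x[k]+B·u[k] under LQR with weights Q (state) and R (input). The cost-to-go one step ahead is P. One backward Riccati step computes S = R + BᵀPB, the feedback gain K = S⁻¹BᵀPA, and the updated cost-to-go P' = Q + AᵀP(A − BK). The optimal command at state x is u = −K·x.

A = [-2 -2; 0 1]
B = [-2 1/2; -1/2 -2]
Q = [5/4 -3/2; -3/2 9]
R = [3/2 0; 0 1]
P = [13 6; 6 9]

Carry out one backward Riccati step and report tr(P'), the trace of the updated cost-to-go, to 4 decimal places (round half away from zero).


13.0342

BᵀP = [-29.0000 -16.5000; -5.5000 -15.0000]
S = R + BᵀPB = [3/2 0; 0 1] + [66.2500 18.5000; 18.5000 27.2500] = [67.7500 18.5000; 18.5000 28.2500]
BᵀPA = [58.0000 41.5000; 11.0000 -4.0000]
K = S⁻¹·BᵀPA = [0.9130 0.7930; -0.2085 -0.6609]
A−BK = [-0.0697 -0.0835; 0.0394 0.0747]
AᵀP(A−BK) = [1.3381 1.2751; 1.2751 1.4461]
P' = Q + AᵀP(A−BK) = [2.5881 -0.2249; -0.2249 10.4461]
tr(P') = 13.0342


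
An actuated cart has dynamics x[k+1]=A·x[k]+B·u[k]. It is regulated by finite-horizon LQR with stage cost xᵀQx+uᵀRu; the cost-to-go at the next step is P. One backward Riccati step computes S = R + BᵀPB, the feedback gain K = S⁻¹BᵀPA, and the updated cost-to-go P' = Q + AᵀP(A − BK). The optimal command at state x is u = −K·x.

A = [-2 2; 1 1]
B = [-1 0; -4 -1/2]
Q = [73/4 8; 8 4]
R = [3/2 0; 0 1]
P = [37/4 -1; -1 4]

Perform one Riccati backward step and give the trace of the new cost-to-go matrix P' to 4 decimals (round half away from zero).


85.8228

BᵀP = [-5.2500 -15.0000; 0.5000 -2.0000]
S = R + BᵀPB = [3/2 0; 0 1] + [65.2500 7.5000; 7.5000 1.0000] = [66.7500 7.5000; 7.5000 2.0000]
BᵀPA = [-4.5000 -25.5000; -3.0000 -1.0000]
K = S⁻¹·BᵀPA = [0.1748 -0.5631; -2.1553 1.6117]
A−BK = [-1.8252 1.4369; 0.6214 -0.4466]
AᵀP(A−BK) = [39.3204 -30.6990; -30.6990 24.2524]
P' = Q + AᵀP(A−BK) = [57.5704 -22.6990; -22.6990 28.2524]
tr(P') = 85.8228
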